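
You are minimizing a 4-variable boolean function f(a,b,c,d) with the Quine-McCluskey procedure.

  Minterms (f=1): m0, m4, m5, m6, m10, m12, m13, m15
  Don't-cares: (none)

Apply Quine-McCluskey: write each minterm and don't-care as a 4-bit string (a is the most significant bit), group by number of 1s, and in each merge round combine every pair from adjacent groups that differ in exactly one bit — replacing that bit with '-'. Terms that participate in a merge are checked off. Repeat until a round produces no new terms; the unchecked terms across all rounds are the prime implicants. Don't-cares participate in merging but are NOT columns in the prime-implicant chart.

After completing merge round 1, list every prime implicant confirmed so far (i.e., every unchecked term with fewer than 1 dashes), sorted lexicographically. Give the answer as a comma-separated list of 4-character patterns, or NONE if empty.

[col 0] 0000*, 0100*, 0101*, 0110*, 1010, 1100*, 1101*, 1111*
[col 1] -100*, -101*, 0-00, 01-0, 010-*, 11-1, 110-*
[col 2] -10-
Prime implicants: -10-, 0-00, 01-0, 1010, 11-1

1010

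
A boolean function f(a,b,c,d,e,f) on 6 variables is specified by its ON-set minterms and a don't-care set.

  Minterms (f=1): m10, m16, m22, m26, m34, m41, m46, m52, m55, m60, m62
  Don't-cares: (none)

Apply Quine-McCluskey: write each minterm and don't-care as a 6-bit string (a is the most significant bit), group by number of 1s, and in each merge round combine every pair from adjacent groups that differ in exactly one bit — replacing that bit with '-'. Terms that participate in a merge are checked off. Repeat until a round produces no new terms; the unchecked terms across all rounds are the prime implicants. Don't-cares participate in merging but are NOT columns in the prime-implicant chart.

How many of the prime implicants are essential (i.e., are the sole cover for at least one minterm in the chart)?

[col 0] 001010*, 010000, 010110, 011010*, 100010, 101001, 101110*, 110100*, 110111, 111100*, 111110*
[col 1] 0-1010, 1-1110, 11-100, 1111-0
Prime implicants: 0-1010, 010000, 010110, 1-1110, 100010, 101001, 11-100, 110111, 1111-0
PI chart (minterm → PIs covering it):
  10 | 0-1010  (sole → essential)
  16 | 010000  (sole → essential)
  22 | 010110  (sole → essential)
  26 | 0-1010  (sole → essential)
  34 | 100010  (sole → essential)
  41 | 101001  (sole → essential)
  46 | 1-1110  (sole → essential)
  52 | 11-100  (sole → essential)
  55 | 110111  (sole → essential)
  60 | 11-100,1111-0
  62 | 1-1110,1111-0
Essential prime implicants: 0-1010, 010000, 010110, 1-1110, 100010, 101001, 11-100, 110111

8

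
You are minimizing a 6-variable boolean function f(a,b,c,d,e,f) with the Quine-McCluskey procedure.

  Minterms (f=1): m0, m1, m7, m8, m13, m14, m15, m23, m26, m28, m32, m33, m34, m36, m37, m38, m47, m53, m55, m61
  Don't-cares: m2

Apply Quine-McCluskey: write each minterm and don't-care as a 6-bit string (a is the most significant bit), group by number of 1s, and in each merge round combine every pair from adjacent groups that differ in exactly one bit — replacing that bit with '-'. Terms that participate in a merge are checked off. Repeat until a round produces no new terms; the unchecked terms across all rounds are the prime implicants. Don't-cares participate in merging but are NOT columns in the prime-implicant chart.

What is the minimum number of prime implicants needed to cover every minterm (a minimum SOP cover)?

Round 0: 000000✓ 000001✓ 000010✓ 000111✓ 001000✓ 001101✓ 001110✓ 001111✓ 010111✓ 011010 011100 100000✓ 100001✓ 100010✓ 100100✓ 100101✓ 100110✓ 101111✓ 110101✓ 110111✓ 111101✓
Round 1: -00000✓ -00001✓ -00010✓ -01111 -10111 0-0111 00-000 00-111 0000-0✓ 00000-✓ 0011-1 00111- 1-0101 100-00✓ 100-01✓ 100-10✓ 1000-0✓ 10000-✓ 1001-0✓ 10010-✓ 11-101 1101-1
Round 2: -000-0 -0000- 100--0 100-0-
PIs = {-000-0, -0000-, -01111, -10111, 0-0111, 00-000, 00-111, 0011-1, 00111-, 011010, 011100, 1-0101, 100--0, 100-0-, 11-101, 1101-1}
Coverage chart:
  m0: -000-0,-0000-,00-000
  m1: -0000- ←essential
  m7: 0-0111,00-111
  m8: 00-000 ←essential
  m13: 0011-1 ←essential
  m14: 00111- ←essential
  m15: -01111,00-111,0011-1,00111-
  m23: -10111,0-0111
  m26: 011010 ←essential
  m28: 011100 ←essential
  m32: -000-0,-0000-,100--0,100-0-
  m33: -0000-,100-0-
  m34: -000-0,100--0
  m36: 100--0,100-0-
  m37: 1-0101,100-0-
  m38: 100--0 ←essential
  m47: -01111 ←essential
  m53: 1-0101,11-101,1101-1
  m55: -10111,1101-1
  m61: 11-101 ←essential
Essential: -0000-, -01111, 00-000, 0011-1, 00111-, 011010, 011100, 100--0, 11-101
Petrick residual → -10111, 0-0111, 1-0101
Min cover (12 terms): b'c'd'e' + b'cdef + bc'def + a'c'def + a'b'd'e'f' + a'b'cdf + a'b'cde + a'bcd'ef' + a'bcde'f' + ac'de'f + ab'c'f' + abde'f

12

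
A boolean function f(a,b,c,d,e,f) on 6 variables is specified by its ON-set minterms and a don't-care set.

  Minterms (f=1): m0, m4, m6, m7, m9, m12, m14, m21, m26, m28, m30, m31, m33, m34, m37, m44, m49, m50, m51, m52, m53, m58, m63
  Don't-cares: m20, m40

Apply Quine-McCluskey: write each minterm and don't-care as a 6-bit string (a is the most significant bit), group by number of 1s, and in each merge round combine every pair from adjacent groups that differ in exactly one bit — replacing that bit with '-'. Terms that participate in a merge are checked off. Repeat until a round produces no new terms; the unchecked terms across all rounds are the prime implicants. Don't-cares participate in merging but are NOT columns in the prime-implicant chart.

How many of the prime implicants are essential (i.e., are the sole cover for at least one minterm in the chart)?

[col 0] 000000*, 000100*, 000110*, 000111*, 001001, 001100*, 001110*, 010100*, 010101*, 011010*, 011100*, 011110*, 011111*, 100001*, 100010*, 100101*, 101000*, 101100*, 110001*, 110010*, 110011*, 110100*, 110101*, 111010*, 111111*
[col 1] -01100, -10100*, -10101*, -11010, -11111, 0-0100*, 0-1100*, 0-1110*, 00-100*, 00-110*, 000-00, 0001-0*, 00011-, 0011-0*, 01-100*, 01010-*, 011-10, 0111-0*, 01111-, 1-0001*, 1-0010, 1-0101*, 100-01*, 101-00, 11-010, 110-01*, 1100-1, 11001-, 11010-*
[col 2] -1010-, 0--100, 0-11-0, 00-1-0, 1-0-01
Prime implicants: -01100, -1010-, -11010, -11111, 0--100, 0-11-0, 00-1-0, 000-00, 00011-, 001001, 011-10, 01111-, 1-0-01, 1-0010, 101-00, 11-010, 1100-1, 11001-
PI chart (minterm → PIs covering it):
  0 | 000-00  (sole → essential)
  4 | 0--100,00-1-0,000-00
  6 | 00-1-0,00011-
  7 | 00011-  (sole → essential)
  9 | 001001  (sole → essential)
  12 | -01100,0--100,0-11-0,00-1-0
  14 | 0-11-0,00-1-0
  21 | -1010-  (sole → essential)
  26 | -11010,011-10
  28 | 0--100,0-11-0
  30 | 0-11-0,011-10,01111-
  31 | -11111,01111-
  33 | 1-0-01  (sole → essential)
  34 | 1-0010  (sole → essential)
  37 | 1-0-01  (sole → essential)
  44 | -01100,101-00
  49 | 1-0-01,1100-1
  50 | 1-0010,11-010,11001-
  51 | 1100-1,11001-
  52 | -1010-  (sole → essential)
  53 | -1010-,1-0-01
  58 | -11010,11-010
  63 | -11111  (sole → essential)
Essential prime implicants: -1010-, -11111, 000-00, 00011-, 001001, 1-0-01, 1-0010

7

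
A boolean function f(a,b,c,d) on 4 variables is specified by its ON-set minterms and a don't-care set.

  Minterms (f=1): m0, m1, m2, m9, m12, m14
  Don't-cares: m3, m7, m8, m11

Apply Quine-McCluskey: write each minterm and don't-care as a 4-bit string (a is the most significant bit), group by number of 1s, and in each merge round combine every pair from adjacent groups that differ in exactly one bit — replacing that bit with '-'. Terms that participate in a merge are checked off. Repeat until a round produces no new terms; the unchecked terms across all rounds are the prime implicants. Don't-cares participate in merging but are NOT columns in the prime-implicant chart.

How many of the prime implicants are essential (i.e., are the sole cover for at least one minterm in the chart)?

2

[col 0] 0000*, 0001*, 0010*, 0011*, 0111*, 1000*, 1001*, 1011*, 1100*, 1110*
[col 1] -000*, -001*, -011*, 0-11, 00-0*, 00-1*, 000-*, 001-*, 1-00, 10-1*, 100-*, 11-0
[col 2] -0-1, -00-, 00--
Prime implicants: -0-1, -00-, 0-11, 00--, 1-00, 11-0
PI chart (minterm → PIs covering it):
  0 | -00-,00--
  1 | -0-1,-00-,00--
  2 | 00--  (sole → essential)
  9 | -0-1,-00-
  12 | 1-00,11-0
  14 | 11-0  (sole → essential)
Essential prime implicants: 00--, 11-0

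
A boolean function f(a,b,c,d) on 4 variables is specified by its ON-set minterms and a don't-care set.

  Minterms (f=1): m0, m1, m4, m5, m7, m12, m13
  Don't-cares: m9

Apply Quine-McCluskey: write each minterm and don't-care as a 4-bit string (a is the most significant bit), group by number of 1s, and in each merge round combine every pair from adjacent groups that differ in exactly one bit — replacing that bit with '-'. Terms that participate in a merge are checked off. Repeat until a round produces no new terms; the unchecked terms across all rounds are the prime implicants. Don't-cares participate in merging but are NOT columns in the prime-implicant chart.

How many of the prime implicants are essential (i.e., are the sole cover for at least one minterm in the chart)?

3

[col 0] 0000*, 0001*, 0100*, 0101*, 0111*, 1001*, 1100*, 1101*
[col 1] -001*, -100*, -101*, 0-00*, 0-01*, 000-*, 01-1, 010-*, 1-01*, 110-*
[col 2] --01, -10-, 0-0-
Prime implicants: --01, -10-, 0-0-, 01-1
PI chart (minterm → PIs covering it):
  0 | 0-0-  (sole → essential)
  1 | --01,0-0-
  4 | -10-,0-0-
  5 | --01,-10-,0-0-,01-1
  7 | 01-1  (sole → essential)
  12 | -10-  (sole → essential)
  13 | --01,-10-
Essential prime implicants: -10-, 0-0-, 01-1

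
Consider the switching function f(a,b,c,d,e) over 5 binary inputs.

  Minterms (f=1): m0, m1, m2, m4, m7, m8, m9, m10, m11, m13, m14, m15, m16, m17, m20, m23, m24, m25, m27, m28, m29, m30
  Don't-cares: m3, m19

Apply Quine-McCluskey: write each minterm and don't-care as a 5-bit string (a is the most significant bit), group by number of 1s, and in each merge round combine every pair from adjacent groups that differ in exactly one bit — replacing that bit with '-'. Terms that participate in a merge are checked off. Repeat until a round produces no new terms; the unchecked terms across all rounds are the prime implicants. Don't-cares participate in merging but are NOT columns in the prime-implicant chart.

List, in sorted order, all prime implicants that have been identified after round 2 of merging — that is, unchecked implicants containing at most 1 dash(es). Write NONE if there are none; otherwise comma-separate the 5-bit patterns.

-1110, 111-0

Round 0: 00000✓ 00001✓ 00010✓ 00011✓ 00100✓ 00111✓ 01000✓ 01001✓ 01010✓ 01011✓ 01101✓ 01110✓ 01111✓ 10000✓ 10001✓ 10011✓ 10100✓ 10111✓ 11000✓ 11001✓ 11011✓ 11100✓ 11101✓ 11110✓
Round 1: -0000✓ -0001✓ -0011✓ -0100✓ -0111✓ -1000✓ -1001✓ -1011✓ -1101✓ -1110 0-000✓ 0-001✓ 0-010✓ 0-011✓ 0-111✓ 00-00✓ 00-11✓ 000-0✓ 000-1✓ 0000-✓ 0001-✓ 01-01✓ 01-10✓ 01-11✓ 010-0✓ 010-1✓ 0100-✓ 0101-✓ 011-1✓ 0111-✓ 1-000✓ 1-001✓ 1-011✓ 1-100✓ 10-00✓ 10-11✓ 100-1✓ 1000-✓ 11-00✓ 11-01✓ 110-1✓ 1100-✓ 111-0 1110-✓
Round 2: --000✓ --001✓ --011✓ -0-00 -0-11 -00-1✓ -000-✓ -1-01 -10-1✓ -100-✓ 0--11 0-0-0✓ 0-0-1✓ 0-00-✓ 0-01-✓ 000--✓ 01--1 01-1- 010--✓ 1--00 1-0-1✓ 1-00-✓ 11-0-
Round 3: --0-1 --00- 0-0--
PIs = {--0-1, --00-, -0-00, -0-11, -1-01, -1110, 0--11, 0-0--, 01--1, 01-1-, 1--00, 11-0-, 111-0}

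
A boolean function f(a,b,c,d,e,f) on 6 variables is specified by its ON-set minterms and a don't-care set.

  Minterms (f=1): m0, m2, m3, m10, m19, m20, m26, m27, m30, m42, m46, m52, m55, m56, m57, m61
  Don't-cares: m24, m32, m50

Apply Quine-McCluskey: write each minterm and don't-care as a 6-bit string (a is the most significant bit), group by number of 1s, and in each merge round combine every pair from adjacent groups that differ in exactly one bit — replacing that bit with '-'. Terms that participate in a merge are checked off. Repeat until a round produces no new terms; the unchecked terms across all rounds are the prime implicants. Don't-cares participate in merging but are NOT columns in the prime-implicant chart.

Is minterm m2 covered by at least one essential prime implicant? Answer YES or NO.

size-2^0 implicants → 000000(✓)  000010(✓)  000011(✓)  001010(✓)  010011(✓)  010100(✓)  011000(✓)  011010(✓)  011011(✓)  011110(✓)  100000(✓)  101010(✓)  101110(✓)  110010  110100(✓)  110111  111000(✓)  111001(✓)  111101(✓)
size-2^1 implicants → -00000  -01010  -10100  -11000  0-0011  0-1010  00-010  0000-0  00001-  01-011  011-10  0110-0  01101-  101-10  111-01  11100-
Unchecked terms (primes): -00000, -01010, -10100, -11000, 0-0011, 0-1010, 00-010, 0000-0, 00001-, 01-011, 011-10, 0110-0, 01101-, 101-10, 110010, 110111, 111-01, 11100-
Minterm coverage:
  m0 ⊆ -00000,0000-0
  m2 ⊆ 00-010,0000-0,00001-
  m3 ⊆ 0-0011,00001-
  m10 ⊆ -01010,0-1010,00-010
  m19 ⊆ 0-0011,01-011
  m20 ⊆ -10100 [E]
  m26 ⊆ 0-1010,011-10,0110-0,01101-
  m27 ⊆ 01-011,01101-
  m30 ⊆ 011-10 [E]
  m42 ⊆ -01010,101-10
  m46 ⊆ 101-10 [E]
  m52 ⊆ -10100 [E]
  m55 ⊆ 110111 [E]
  m56 ⊆ -11000,11100-
  m57 ⊆ 111-01,11100-
  m61 ⊆ 111-01 [E]
E = {-10100, 011-10, 101-10, 110111, 111-01}

NO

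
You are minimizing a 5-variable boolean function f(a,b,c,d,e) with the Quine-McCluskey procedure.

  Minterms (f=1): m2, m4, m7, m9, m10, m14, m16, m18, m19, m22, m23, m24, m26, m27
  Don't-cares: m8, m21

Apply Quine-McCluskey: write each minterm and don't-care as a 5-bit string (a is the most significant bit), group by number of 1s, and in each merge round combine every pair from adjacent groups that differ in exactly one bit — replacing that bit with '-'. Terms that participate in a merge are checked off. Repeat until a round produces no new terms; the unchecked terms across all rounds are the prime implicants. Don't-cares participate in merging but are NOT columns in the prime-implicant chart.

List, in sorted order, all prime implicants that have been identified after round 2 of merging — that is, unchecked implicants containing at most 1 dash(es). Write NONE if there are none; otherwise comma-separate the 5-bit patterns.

size-2^0 implicants → 00010(✓)  00100  00111(✓)  01000(✓)  01001(✓)  01010(✓)  01110(✓)  10000(✓)  10010(✓)  10011(✓)  10101(✓)  10110(✓)  10111(✓)  11000(✓)  11010(✓)  11011(✓)
size-2^1 implicants → -0010(✓)  -0111  -1000(✓)  -1010(✓)  0-010(✓)  01-10  010-0(✓)  0100-  1-000(✓)  1-010(✓)  1-011(✓)  10-10(✓)  10-11(✓)  100-0(✓)  1001-(✓)  101-1  1011-(✓)  110-0(✓)  1101-(✓)
size-2^2 implicants → --010  -10-0  1-0-0  1-01-  10-1-
Unchecked terms (primes): --010, -0111, -10-0, 00100, 01-10, 0100-, 1-0-0, 1-01-, 10-1-, 101-1

-0111, 00100, 01-10, 0100-, 101-1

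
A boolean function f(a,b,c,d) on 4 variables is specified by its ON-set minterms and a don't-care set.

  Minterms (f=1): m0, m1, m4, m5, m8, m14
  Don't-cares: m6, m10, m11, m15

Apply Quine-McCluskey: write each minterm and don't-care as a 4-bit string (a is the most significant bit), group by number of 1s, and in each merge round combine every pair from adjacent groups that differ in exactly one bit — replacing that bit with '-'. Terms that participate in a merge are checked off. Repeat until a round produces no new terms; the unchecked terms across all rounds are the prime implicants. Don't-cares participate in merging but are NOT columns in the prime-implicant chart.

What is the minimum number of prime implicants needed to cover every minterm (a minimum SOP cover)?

size-2^0 implicants → 0000(✓)  0001(✓)  0100(✓)  0101(✓)  0110(✓)  1000(✓)  1010(✓)  1011(✓)  1110(✓)  1111(✓)
size-2^1 implicants → -000  -110  0-00(✓)  0-01(✓)  000-(✓)  01-0  010-(✓)  1-10(✓)  1-11(✓)  10-0  101-(✓)  111-(✓)
size-2^2 implicants → 0-0-  1-1-
Unchecked terms (primes): -000, -110, 0-0-, 01-0, 1-1-, 10-0
Minterm coverage:
  m0 ⊆ -000,0-0-
  m1 ⊆ 0-0- [E]
  m4 ⊆ 0-0-,01-0
  m5 ⊆ 0-0- [E]
  m8 ⊆ -000,10-0
  m14 ⊆ -110,1-1-
E = {0-0-}
Petrick residual → -000, -110
Cover = b'c'd' + bcd' + a'c'  |cover|=3

3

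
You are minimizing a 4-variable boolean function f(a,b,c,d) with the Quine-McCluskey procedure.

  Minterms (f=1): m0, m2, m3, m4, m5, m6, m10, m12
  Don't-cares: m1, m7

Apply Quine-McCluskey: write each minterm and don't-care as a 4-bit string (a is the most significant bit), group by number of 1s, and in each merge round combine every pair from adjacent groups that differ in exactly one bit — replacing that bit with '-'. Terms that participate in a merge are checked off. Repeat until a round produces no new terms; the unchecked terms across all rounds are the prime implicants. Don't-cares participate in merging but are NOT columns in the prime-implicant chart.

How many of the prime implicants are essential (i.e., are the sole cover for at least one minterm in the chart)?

Round 0: 0000✓ 0001✓ 0010✓ 0011✓ 0100✓ 0101✓ 0110✓ 0111✓ 1010✓ 1100✓
Round 1: -010 -100 0-00✓ 0-01✓ 0-10✓ 0-11✓ 00-0✓ 00-1✓ 000-✓ 001-✓ 01-0✓ 01-1✓ 010-✓ 011-✓
Round 2: 0--0✓ 0--1✓ 0-0-✓ 0-1-✓ 00--✓ 01--✓
Round 3: 0---
PIs = {-010, -100, 0---}
Coverage chart:
  m0: 0--- ←essential
  m2: -010,0---
  m3: 0--- ←essential
  m4: -100,0---
  m5: 0--- ←essential
  m6: 0--- ←essential
  m10: -010 ←essential
  m12: -100 ←essential
Essential: -010, -100, 0---

3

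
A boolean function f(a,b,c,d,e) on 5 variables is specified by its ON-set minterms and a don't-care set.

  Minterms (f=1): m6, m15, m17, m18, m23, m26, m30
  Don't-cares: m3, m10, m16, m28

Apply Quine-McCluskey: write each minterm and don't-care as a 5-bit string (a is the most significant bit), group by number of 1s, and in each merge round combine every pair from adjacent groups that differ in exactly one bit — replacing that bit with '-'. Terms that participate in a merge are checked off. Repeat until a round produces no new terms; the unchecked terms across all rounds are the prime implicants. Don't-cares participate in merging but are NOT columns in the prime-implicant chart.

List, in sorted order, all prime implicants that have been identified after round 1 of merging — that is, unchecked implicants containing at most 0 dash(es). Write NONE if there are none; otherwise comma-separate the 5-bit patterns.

size-2^0 implicants → 00011  00110  01010(✓)  01111  10000(✓)  10001(✓)  10010(✓)  10111  11010(✓)  11100(✓)  11110(✓)
size-2^1 implicants → -1010  1-010  100-0  1000-  11-10  111-0
Unchecked terms (primes): -1010, 00011, 00110, 01111, 1-010, 100-0, 1000-, 10111, 11-10, 111-0

00011, 00110, 01111, 10111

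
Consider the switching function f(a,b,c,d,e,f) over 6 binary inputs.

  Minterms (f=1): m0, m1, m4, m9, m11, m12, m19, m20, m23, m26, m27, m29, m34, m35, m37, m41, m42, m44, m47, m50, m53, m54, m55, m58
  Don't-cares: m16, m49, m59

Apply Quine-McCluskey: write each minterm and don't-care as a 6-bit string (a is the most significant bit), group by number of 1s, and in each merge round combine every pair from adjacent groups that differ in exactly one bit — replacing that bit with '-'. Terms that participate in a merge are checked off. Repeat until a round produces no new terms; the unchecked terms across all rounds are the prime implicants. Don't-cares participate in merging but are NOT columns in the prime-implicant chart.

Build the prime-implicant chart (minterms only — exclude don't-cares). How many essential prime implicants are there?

Round 0: 000000✓ 000001✓ 000100✓ 001001✓ 001011✓ 001100✓ 010000✓ 010011✓ 010100✓ 010111✓ 011010✓ 011011✓ 011101 100010✓ 100011✓ 100101✓ 101001✓ 101010✓ 101100✓ 101111 110001✓ 110010✓ 110101✓ 110110✓ 110111✓ 111010✓ 111011✓
Round 1: -01001 -01100 -10111 -11010✓ -11011✓ 0-0000✓ 0-0100✓ 0-1011 00-001 00-100 000-00✓ 00000- 0010-1 01-011 010-00✓ 010-11 01101-✓ 1-0010✓ 1-0101 1-1010✓ 10-010✓ 10001- 11-010✓ 110-01 110-10 1101-1 11011- 11101-✓
Round 2: -1101- 0-0-00 1--010
PIs = {-01001, -01100, -10111, -1101-, 0-0-00, 0-1011, 00-001, 00-100, 00000-, 0010-1, 01-011, 010-11, 011101, 1--010, 1-0101, 10001-, 101111, 110-01, 110-10, 1101-1, 11011-}
Coverage chart:
  m0: 0-0-00,00000-
  m1: 00-001,00000-
  m4: 0-0-00,00-100
  m9: -01001,00-001,0010-1
  m11: 0-1011,0010-1
  m12: -01100,00-100
  m19: 01-011,010-11
  m20: 0-0-00 ←essential
  m23: -10111,010-11
  m26: -1101- ←essential
  m27: -1101-,0-1011,01-011
  m29: 011101 ←essential
  m34: 1--010,10001-
  m35: 10001- ←essential
  m37: 1-0101 ←essential
  m41: -01001 ←essential
  m42: 1--010 ←essential
  m44: -01100 ←essential
  m47: 101111 ←essential
  m50: 1--010,110-10
  m53: 1-0101,110-01,1101-1
  m54: 110-10,11011-
  m55: -10111,1101-1,11011-
  m58: -1101-,1--010
Essential: -01001, -01100, -1101-, 0-0-00, 011101, 1--010, 1-0101, 10001-, 101111

9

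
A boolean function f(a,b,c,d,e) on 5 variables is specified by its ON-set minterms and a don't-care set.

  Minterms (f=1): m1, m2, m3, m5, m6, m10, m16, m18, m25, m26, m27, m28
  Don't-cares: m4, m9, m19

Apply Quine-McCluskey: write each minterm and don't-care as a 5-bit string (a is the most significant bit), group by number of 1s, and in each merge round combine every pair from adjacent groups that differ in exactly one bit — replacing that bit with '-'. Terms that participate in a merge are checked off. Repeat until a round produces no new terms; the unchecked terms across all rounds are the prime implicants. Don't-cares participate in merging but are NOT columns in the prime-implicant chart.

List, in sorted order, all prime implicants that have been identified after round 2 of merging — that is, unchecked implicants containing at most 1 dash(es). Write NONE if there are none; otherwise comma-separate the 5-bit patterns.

[col 0] 00001*, 00010*, 00011*, 00100*, 00101*, 00110*, 01001*, 01010*, 10000*, 10010*, 10011*, 11001*, 11010*, 11011*, 11100
[col 1] -0010*, -0011*, -1001, -1010*, 0-001, 0-010*, 00-01, 00-10, 000-1, 0001-*, 001-0, 0010-, 1-010*, 1-011*, 100-0, 1001-*, 110-1, 1101-*
[col 2] --010, -001-, 1-01-
Prime implicants: --010, -001-, -1001, 0-001, 00-01, 00-10, 000-1, 001-0, 0010-, 1-01-, 100-0, 110-1, 11100

-1001, 0-001, 00-01, 00-10, 000-1, 001-0, 0010-, 100-0, 110-1, 11100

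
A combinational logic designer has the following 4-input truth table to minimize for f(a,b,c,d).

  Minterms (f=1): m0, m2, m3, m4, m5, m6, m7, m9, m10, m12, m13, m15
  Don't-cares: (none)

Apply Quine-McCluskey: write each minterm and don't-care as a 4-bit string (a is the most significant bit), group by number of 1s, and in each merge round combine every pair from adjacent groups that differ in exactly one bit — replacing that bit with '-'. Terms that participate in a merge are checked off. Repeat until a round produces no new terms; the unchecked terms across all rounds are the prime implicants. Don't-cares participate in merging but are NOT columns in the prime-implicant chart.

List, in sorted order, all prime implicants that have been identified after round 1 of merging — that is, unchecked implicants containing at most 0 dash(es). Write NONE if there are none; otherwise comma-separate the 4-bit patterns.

NONE

Round 0: 0000✓ 0010✓ 0011✓ 0100✓ 0101✓ 0110✓ 0111✓ 1001✓ 1010✓ 1100✓ 1101✓ 1111✓
Round 1: -010 -100✓ -101✓ -111✓ 0-00✓ 0-10✓ 0-11✓ 00-0✓ 001-✓ 01-0✓ 01-1✓ 010-✓ 011-✓ 1-01 11-1✓ 110-✓
Round 2: -1-1 -10- 0--0 0-1- 01--
PIs = {-010, -1-1, -10-, 0--0, 0-1-, 01--, 1-01}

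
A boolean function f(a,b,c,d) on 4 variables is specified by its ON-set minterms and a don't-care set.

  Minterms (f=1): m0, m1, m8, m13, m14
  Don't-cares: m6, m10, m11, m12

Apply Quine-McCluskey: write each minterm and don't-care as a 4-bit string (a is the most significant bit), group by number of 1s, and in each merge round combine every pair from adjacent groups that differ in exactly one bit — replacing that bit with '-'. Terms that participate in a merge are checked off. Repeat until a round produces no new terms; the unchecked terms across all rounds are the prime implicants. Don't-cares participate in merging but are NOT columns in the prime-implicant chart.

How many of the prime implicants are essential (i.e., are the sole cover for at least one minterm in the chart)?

size-2^0 implicants → 0000(✓)  0001(✓)  0110(✓)  1000(✓)  1010(✓)  1011(✓)  1100(✓)  1101(✓)  1110(✓)
size-2^1 implicants → -000  -110  000-  1-00(✓)  1-10(✓)  10-0(✓)  101-  11-0(✓)  110-
size-2^2 implicants → 1--0
Unchecked terms (primes): -000, -110, 000-, 1--0, 101-, 110-
Minterm coverage:
  m0 ⊆ -000,000-
  m1 ⊆ 000- [E]
  m8 ⊆ -000,1--0
  m13 ⊆ 110- [E]
  m14 ⊆ -110,1--0
E = {000-, 110-}

2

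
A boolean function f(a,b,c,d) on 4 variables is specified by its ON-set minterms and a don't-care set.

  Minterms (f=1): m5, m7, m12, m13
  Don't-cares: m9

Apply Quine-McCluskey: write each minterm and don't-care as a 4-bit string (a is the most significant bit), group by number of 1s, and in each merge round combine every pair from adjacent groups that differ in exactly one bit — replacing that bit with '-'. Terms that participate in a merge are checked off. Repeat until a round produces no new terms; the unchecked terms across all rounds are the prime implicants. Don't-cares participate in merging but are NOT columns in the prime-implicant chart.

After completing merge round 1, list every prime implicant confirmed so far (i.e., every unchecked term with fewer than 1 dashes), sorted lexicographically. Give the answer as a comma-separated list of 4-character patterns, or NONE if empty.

NONE

[col 0] 0101*, 0111*, 1001*, 1100*, 1101*
[col 1] -101, 01-1, 1-01, 110-
Prime implicants: -101, 01-1, 1-01, 110-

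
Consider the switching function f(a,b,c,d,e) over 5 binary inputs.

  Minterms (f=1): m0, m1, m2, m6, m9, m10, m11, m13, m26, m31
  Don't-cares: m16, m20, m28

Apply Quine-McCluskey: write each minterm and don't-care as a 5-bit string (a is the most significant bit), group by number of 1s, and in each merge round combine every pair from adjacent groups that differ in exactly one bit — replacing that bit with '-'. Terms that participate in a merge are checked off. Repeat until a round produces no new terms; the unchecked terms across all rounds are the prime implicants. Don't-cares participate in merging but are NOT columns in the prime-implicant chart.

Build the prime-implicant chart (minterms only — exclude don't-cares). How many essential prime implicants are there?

4

Round 0: 00000✓ 00001✓ 00010✓ 00110✓ 01001✓ 01010✓ 01011✓ 01101✓ 10000✓ 10100✓ 11010✓ 11100✓ 11111
Round 1: -0000 -1010 0-001 0-010 00-10 000-0 0000- 01-01 010-1 0101- 1-100 10-00
PIs = {-0000, -1010, 0-001, 0-010, 00-10, 000-0, 0000-, 01-01, 010-1, 0101-, 1-100, 10-00, 11111}
Coverage chart:
  m0: -0000,000-0,0000-
  m1: 0-001,0000-
  m2: 0-010,00-10,000-0
  m6: 00-10 ←essential
  m9: 0-001,01-01,010-1
  m10: -1010,0-010,0101-
  m11: 010-1,0101-
  m13: 01-01 ←essential
  m26: -1010 ←essential
  m31: 11111 ←essential
Essential: -1010, 00-10, 01-01, 11111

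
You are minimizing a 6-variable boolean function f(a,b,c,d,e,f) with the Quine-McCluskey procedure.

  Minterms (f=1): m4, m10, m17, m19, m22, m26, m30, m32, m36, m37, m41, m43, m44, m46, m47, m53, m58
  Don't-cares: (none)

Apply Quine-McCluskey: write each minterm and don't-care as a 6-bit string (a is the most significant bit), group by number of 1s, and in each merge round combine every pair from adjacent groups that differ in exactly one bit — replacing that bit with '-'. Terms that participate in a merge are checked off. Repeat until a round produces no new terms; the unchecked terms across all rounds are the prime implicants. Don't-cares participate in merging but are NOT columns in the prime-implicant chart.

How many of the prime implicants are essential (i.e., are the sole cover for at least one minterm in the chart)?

size-2^0 implicants → 000100(✓)  001010(✓)  010001(✓)  010011(✓)  010110(✓)  011010(✓)  011110(✓)  100000(✓)  100100(✓)  100101(✓)  101001(✓)  101011(✓)  101100(✓)  101110(✓)  101111(✓)  110101(✓)  111010(✓)
size-2^1 implicants → -00100  -11010  0-1010  01-110  0100-1  011-10  1-0101  10-100  100-00  10010-  101-11  1010-1  1011-0  10111-
Unchecked terms (primes): -00100, -11010, 0-1010, 01-110, 0100-1, 011-10, 1-0101, 10-100, 100-00, 10010-, 101-11, 1010-1, 1011-0, 10111-
Minterm coverage:
  m4 ⊆ -00100 [E]
  m10 ⊆ 0-1010 [E]
  m17 ⊆ 0100-1 [E]
  m19 ⊆ 0100-1 [E]
  m22 ⊆ 01-110 [E]
  m26 ⊆ -11010,0-1010,011-10
  m30 ⊆ 01-110,011-10
  m32 ⊆ 100-00 [E]
  m36 ⊆ -00100,10-100,100-00,10010-
  m37 ⊆ 1-0101,10010-
  m41 ⊆ 1010-1 [E]
  m43 ⊆ 101-11,1010-1
  m44 ⊆ 10-100,1011-0
  m46 ⊆ 1011-0,10111-
  m47 ⊆ 101-11,10111-
  m53 ⊆ 1-0101 [E]
  m58 ⊆ -11010 [E]
E = {-00100, -11010, 0-1010, 01-110, 0100-1, 1-0101, 100-00, 1010-1}

8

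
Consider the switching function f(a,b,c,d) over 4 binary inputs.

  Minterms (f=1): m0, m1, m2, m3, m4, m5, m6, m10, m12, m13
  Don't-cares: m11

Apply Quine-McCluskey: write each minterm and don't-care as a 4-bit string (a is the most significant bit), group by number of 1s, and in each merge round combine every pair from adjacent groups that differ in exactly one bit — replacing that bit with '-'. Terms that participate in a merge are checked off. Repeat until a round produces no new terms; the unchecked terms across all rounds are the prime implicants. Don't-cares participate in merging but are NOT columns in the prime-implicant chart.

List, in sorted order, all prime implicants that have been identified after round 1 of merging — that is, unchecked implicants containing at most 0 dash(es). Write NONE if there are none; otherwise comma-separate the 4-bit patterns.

[col 0] 0000*, 0001*, 0010*, 0011*, 0100*, 0101*, 0110*, 1010*, 1011*, 1100*, 1101*
[col 1] -010*, -011*, -100*, -101*, 0-00*, 0-01*, 0-10*, 00-0*, 00-1*, 000-*, 001-*, 01-0*, 010-*, 101-*, 110-*
[col 2] -01-, -10-, 0--0, 0-0-, 00--
Prime implicants: -01-, -10-, 0--0, 0-0-, 00--

NONE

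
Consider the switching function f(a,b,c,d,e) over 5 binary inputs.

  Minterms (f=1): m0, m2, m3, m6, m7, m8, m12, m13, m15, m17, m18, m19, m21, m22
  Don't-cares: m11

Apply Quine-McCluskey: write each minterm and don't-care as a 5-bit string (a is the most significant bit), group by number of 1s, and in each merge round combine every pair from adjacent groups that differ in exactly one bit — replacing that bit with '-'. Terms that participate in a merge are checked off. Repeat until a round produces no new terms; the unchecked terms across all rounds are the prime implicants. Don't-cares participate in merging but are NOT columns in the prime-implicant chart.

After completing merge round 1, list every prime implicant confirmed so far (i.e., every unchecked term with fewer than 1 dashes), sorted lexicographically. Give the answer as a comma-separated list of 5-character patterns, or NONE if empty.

Round 0: 00000✓ 00010✓ 00011✓ 00110✓ 00111✓ 01000✓ 01011✓ 01100✓ 01101✓ 01111✓ 10001✓ 10010✓ 10011✓ 10101✓ 10110✓
Round 1: -0010✓ -0011✓ -0110✓ 0-000 0-011✓ 0-111✓ 00-10✓ 00-11✓ 000-0 0001-✓ 0011-✓ 01-00 01-11✓ 011-1 0110- 10-01 10-10✓ 100-1 1001-✓
Round 2: -0-10 -001- 0--11 00-1-
PIs = {-0-10, -001-, 0--11, 0-000, 00-1-, 000-0, 01-00, 011-1, 0110-, 10-01, 100-1}

NONE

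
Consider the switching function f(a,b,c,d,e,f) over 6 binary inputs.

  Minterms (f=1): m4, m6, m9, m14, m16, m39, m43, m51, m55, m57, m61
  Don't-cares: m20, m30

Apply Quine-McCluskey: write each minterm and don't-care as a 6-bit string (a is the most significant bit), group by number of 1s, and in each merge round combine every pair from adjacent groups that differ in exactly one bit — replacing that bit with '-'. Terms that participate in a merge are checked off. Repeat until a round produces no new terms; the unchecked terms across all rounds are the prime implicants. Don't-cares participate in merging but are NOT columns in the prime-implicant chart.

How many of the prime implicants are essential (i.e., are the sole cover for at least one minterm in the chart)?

Round 0: 000100✓ 000110✓ 001001 001110✓ 010000✓ 010100✓ 011110✓ 100111✓ 101011 110011✓ 110111✓ 111001✓ 111101✓
Round 1: 0-0100 0-1110 00-110 0001-0 010-00 1-0111 110-11 111-01
PIs = {0-0100, 0-1110, 00-110, 0001-0, 001001, 010-00, 1-0111, 101011, 110-11, 111-01}
Coverage chart:
  m4: 0-0100,0001-0
  m6: 00-110,0001-0
  m9: 001001 ←essential
  m14: 0-1110,00-110
  m16: 010-00 ←essential
  m39: 1-0111 ←essential
  m43: 101011 ←essential
  m51: 110-11 ←essential
  m55: 1-0111,110-11
  m57: 111-01 ←essential
  m61: 111-01 ←essential
Essential: 001001, 010-00, 1-0111, 101011, 110-11, 111-01

6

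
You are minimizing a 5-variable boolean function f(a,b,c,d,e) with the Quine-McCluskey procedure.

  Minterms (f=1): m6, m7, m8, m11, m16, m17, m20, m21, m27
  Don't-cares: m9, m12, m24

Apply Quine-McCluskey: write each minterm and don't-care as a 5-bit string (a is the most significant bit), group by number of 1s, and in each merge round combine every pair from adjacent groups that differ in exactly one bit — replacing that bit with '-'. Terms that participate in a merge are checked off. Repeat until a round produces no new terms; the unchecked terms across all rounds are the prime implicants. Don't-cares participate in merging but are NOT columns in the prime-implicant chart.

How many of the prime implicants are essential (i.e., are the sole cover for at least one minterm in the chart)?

3

size-2^0 implicants → 00110(✓)  00111(✓)  01000(✓)  01001(✓)  01011(✓)  01100(✓)  10000(✓)  10001(✓)  10100(✓)  10101(✓)  11000(✓)  11011(✓)
size-2^1 implicants → -1000  -1011  0011-  01-00  010-1  0100-  1-000  10-00(✓)  10-01(✓)  1000-(✓)  1010-(✓)
size-2^2 implicants → 10-0-
Unchecked terms (primes): -1000, -1011, 0011-, 01-00, 010-1, 0100-, 1-000, 10-0-
Minterm coverage:
  m6 ⊆ 0011- [E]
  m7 ⊆ 0011- [E]
  m8 ⊆ -1000,01-00,0100-
  m11 ⊆ -1011,010-1
  m16 ⊆ 1-000,10-0-
  m17 ⊆ 10-0- [E]
  m20 ⊆ 10-0- [E]
  m21 ⊆ 10-0- [E]
  m27 ⊆ -1011 [E]
E = {-1011, 0011-, 10-0-}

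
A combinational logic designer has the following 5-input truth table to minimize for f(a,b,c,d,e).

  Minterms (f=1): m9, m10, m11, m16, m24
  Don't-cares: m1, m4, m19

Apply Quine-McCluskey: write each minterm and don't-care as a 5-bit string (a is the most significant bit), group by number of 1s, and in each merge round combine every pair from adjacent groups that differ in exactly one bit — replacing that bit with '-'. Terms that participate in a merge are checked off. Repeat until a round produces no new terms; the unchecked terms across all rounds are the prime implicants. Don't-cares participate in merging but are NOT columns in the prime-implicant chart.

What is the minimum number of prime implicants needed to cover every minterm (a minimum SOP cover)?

3

[col 0] 00001*, 00100, 01001*, 01010*, 01011*, 10000*, 10011, 11000*
[col 1] 0-001, 010-1, 0101-, 1-000
Prime implicants: 0-001, 00100, 010-1, 0101-, 1-000, 10011
PI chart (minterm → PIs covering it):
  9 | 0-001,010-1
  10 | 0101-  (sole → essential)
  11 | 010-1,0101-
  16 | 1-000  (sole → essential)
  24 | 1-000  (sole → essential)
Essential prime implicants: 0101-, 1-000
Petrick residual → 0-001
Minimum SOP uses 3 PIs: a'c'd'e + a'bc'd + ac'd'e'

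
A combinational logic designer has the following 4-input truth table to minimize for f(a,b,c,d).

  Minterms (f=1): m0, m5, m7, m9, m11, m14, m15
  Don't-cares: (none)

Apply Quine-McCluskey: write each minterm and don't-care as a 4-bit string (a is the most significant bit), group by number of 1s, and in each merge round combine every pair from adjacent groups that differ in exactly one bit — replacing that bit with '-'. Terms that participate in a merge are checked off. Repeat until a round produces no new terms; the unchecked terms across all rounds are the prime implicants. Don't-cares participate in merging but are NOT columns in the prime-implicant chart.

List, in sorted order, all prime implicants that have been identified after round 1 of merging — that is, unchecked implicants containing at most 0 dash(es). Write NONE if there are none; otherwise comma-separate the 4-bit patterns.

0000

[col 0] 0000, 0101*, 0111*, 1001*, 1011*, 1110*, 1111*
[col 1] -111, 01-1, 1-11, 10-1, 111-
Prime implicants: -111, 0000, 01-1, 1-11, 10-1, 111-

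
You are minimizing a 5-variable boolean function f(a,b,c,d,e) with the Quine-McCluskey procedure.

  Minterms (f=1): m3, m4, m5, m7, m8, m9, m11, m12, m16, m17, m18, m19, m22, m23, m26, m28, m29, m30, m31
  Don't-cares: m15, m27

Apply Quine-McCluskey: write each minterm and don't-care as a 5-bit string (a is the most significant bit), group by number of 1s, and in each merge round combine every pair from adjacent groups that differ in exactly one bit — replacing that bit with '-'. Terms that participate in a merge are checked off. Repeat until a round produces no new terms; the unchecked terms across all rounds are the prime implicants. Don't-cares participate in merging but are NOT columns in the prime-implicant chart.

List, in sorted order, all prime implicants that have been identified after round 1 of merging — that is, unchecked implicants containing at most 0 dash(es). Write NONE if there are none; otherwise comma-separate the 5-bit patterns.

size-2^0 implicants → 00011(✓)  00100(✓)  00101(✓)  00111(✓)  01000(✓)  01001(✓)  01011(✓)  01100(✓)  01111(✓)  10000(✓)  10001(✓)  10010(✓)  10011(✓)  10110(✓)  10111(✓)  11010(✓)  11011(✓)  11100(✓)  11101(✓)  11110(✓)  11111(✓)
size-2^1 implicants → -0011(✓)  -0111(✓)  -1011(✓)  -1100  -1111(✓)  0-011(✓)  0-100  0-111(✓)  00-11(✓)  001-1  0010-  01-00  01-11(✓)  010-1  0100-  1-010(✓)  1-011(✓)  1-110(✓)  1-111(✓)  10-10(✓)  10-11(✓)  100-0(✓)  100-1(✓)  1000-(✓)  1001-(✓)  1011-(✓)  11-10(✓)  11-11(✓)  1101-(✓)  111-0(✓)  111-1(✓)  1110-(✓)  1111-(✓)
size-2^2 implicants → --011(✓)  --111(✓)  -0-11(✓)  -1-11(✓)  0--11(✓)  1--10(✓)  1--11(✓)  1-01-(✓)  1-11-(✓)  10-1-(✓)  100--  11-1-(✓)  111--
size-2^3 implicants → ---11  1--1-
Unchecked terms (primes): ---11, -1100, 0-100, 001-1, 0010-, 01-00, 010-1, 0100-, 1--1-, 100--, 111--

NONE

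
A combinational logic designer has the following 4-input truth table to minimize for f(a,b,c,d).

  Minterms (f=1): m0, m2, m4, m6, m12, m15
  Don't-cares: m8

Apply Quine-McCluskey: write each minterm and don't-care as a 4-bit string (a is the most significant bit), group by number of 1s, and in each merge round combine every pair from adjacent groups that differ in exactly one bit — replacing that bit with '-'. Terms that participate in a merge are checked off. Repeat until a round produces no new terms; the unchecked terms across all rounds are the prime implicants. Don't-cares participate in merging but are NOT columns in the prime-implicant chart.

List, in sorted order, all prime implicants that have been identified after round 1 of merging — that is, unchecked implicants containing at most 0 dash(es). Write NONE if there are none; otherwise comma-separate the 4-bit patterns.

1111

size-2^0 implicants → 0000(✓)  0010(✓)  0100(✓)  0110(✓)  1000(✓)  1100(✓)  1111
size-2^1 implicants → -000(✓)  -100(✓)  0-00(✓)  0-10(✓)  00-0(✓)  01-0(✓)  1-00(✓)
size-2^2 implicants → --00  0--0
Unchecked terms (primes): --00, 0--0, 1111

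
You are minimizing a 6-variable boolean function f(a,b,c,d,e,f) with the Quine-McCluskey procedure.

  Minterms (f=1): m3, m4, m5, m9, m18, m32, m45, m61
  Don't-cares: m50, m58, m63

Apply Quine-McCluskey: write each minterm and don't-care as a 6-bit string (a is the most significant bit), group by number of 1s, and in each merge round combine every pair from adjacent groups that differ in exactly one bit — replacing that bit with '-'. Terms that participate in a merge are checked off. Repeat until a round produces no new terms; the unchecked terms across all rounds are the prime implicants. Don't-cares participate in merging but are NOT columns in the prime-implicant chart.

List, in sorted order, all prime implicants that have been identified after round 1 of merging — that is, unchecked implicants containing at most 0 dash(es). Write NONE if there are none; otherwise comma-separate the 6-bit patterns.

size-2^0 implicants → 000011  000100(✓)  000101(✓)  001001  010010(✓)  100000  101101(✓)  110010(✓)  111010(✓)  111101(✓)  111111(✓)
size-2^1 implicants → -10010  00010-  1-1101  11-010  1111-1
Unchecked terms (primes): -10010, 000011, 00010-, 001001, 1-1101, 100000, 11-010, 1111-1

000011, 001001, 100000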